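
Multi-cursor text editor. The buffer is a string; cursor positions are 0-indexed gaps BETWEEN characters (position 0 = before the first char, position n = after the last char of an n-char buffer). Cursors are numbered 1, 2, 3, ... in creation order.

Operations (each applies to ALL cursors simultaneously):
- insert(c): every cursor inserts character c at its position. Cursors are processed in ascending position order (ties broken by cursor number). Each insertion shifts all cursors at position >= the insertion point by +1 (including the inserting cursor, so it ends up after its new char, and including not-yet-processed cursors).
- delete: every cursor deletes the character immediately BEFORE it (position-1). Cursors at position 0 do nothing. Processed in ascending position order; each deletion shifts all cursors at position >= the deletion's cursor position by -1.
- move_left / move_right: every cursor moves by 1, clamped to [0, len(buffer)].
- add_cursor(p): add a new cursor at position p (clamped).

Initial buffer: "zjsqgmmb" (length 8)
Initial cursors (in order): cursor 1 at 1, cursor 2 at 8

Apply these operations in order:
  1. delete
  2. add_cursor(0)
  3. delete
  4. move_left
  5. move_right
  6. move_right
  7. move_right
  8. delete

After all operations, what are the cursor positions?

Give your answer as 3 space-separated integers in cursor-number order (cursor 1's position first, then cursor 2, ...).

Answer: 1 2 1

Derivation:
After op 1 (delete): buffer="jsqgmm" (len 6), cursors c1@0 c2@6, authorship ......
After op 2 (add_cursor(0)): buffer="jsqgmm" (len 6), cursors c1@0 c3@0 c2@6, authorship ......
After op 3 (delete): buffer="jsqgm" (len 5), cursors c1@0 c3@0 c2@5, authorship .....
After op 4 (move_left): buffer="jsqgm" (len 5), cursors c1@0 c3@0 c2@4, authorship .....
After op 5 (move_right): buffer="jsqgm" (len 5), cursors c1@1 c3@1 c2@5, authorship .....
After op 6 (move_right): buffer="jsqgm" (len 5), cursors c1@2 c3@2 c2@5, authorship .....
After op 7 (move_right): buffer="jsqgm" (len 5), cursors c1@3 c3@3 c2@5, authorship .....
After op 8 (delete): buffer="jg" (len 2), cursors c1@1 c3@1 c2@2, authorship ..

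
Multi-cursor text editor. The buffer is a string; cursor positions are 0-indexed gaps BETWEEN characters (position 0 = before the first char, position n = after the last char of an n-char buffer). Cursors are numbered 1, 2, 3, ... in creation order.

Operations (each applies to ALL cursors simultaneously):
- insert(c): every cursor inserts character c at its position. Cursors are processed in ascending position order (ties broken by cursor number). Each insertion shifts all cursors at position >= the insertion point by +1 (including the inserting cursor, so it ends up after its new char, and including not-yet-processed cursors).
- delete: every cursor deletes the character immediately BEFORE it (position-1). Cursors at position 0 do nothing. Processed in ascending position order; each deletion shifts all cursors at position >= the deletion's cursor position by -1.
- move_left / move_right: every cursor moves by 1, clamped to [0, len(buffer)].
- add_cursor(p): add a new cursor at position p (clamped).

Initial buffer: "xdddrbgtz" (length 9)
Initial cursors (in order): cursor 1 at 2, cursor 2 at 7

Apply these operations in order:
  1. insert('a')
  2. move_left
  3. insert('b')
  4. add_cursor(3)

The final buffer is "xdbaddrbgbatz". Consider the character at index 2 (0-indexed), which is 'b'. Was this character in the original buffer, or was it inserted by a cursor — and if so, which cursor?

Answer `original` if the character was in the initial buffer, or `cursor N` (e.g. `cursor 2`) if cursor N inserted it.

Answer: cursor 1

Derivation:
After op 1 (insert('a')): buffer="xdaddrbgatz" (len 11), cursors c1@3 c2@9, authorship ..1.....2..
After op 2 (move_left): buffer="xdaddrbgatz" (len 11), cursors c1@2 c2@8, authorship ..1.....2..
After op 3 (insert('b')): buffer="xdbaddrbgbatz" (len 13), cursors c1@3 c2@10, authorship ..11.....22..
After op 4 (add_cursor(3)): buffer="xdbaddrbgbatz" (len 13), cursors c1@3 c3@3 c2@10, authorship ..11.....22..
Authorship (.=original, N=cursor N): . . 1 1 . . . . . 2 2 . .
Index 2: author = 1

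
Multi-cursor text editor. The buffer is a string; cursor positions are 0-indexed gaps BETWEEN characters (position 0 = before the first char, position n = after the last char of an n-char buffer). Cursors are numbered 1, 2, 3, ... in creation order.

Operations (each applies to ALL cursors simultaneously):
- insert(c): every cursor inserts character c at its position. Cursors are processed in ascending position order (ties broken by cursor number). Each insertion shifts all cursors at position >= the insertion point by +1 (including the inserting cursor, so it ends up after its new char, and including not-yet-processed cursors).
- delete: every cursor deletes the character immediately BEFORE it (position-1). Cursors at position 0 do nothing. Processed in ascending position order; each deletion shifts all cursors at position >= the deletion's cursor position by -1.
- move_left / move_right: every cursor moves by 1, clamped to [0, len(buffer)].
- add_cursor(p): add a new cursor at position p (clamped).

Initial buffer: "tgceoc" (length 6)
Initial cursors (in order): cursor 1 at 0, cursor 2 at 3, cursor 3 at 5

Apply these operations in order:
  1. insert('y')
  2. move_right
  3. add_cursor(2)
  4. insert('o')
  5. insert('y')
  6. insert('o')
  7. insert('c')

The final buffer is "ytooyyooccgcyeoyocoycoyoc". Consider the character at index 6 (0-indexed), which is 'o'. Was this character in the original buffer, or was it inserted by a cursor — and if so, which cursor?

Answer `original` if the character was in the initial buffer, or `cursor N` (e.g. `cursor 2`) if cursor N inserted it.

Answer: cursor 1

Derivation:
After op 1 (insert('y')): buffer="ytgcyeoyc" (len 9), cursors c1@1 c2@5 c3@8, authorship 1...2..3.
After op 2 (move_right): buffer="ytgcyeoyc" (len 9), cursors c1@2 c2@6 c3@9, authorship 1...2..3.
After op 3 (add_cursor(2)): buffer="ytgcyeoyc" (len 9), cursors c1@2 c4@2 c2@6 c3@9, authorship 1...2..3.
After op 4 (insert('o')): buffer="ytoogcyeooyco" (len 13), cursors c1@4 c4@4 c2@9 c3@13, authorship 1.14..2.2.3.3
After op 5 (insert('y')): buffer="ytooyygcyeoyoycoy" (len 17), cursors c1@6 c4@6 c2@12 c3@17, authorship 1.1414..2.22.3.33
After op 6 (insert('o')): buffer="ytooyyoogcyeoyooycoyo" (len 21), cursors c1@8 c4@8 c2@15 c3@21, authorship 1.141414..2.222.3.333
After op 7 (insert('c')): buffer="ytooyyooccgcyeoyocoycoyoc" (len 25), cursors c1@10 c4@10 c2@18 c3@25, authorship 1.14141414..2.2222.3.3333
Authorship (.=original, N=cursor N): 1 . 1 4 1 4 1 4 1 4 . . 2 . 2 2 2 2 . 3 . 3 3 3 3
Index 6: author = 1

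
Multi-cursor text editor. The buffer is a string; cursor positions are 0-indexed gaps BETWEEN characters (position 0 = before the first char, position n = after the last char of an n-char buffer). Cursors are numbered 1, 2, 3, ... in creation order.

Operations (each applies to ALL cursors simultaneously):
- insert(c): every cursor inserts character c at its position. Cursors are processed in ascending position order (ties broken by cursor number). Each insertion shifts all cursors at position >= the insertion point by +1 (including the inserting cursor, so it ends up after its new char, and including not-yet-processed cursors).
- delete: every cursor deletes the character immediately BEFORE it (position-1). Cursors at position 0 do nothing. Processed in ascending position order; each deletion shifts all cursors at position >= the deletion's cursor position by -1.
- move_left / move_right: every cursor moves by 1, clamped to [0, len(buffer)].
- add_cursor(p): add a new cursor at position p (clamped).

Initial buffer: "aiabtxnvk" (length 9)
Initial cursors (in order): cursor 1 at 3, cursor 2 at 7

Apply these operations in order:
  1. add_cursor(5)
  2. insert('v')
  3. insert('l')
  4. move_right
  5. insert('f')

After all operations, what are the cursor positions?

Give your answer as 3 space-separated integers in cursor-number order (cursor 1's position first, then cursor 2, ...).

After op 1 (add_cursor(5)): buffer="aiabtxnvk" (len 9), cursors c1@3 c3@5 c2@7, authorship .........
After op 2 (insert('v')): buffer="aiavbtvxnvvk" (len 12), cursors c1@4 c3@7 c2@10, authorship ...1..3..2..
After op 3 (insert('l')): buffer="aiavlbtvlxnvlvk" (len 15), cursors c1@5 c3@9 c2@13, authorship ...11..33..22..
After op 4 (move_right): buffer="aiavlbtvlxnvlvk" (len 15), cursors c1@6 c3@10 c2@14, authorship ...11..33..22..
After op 5 (insert('f')): buffer="aiavlbftvlxfnvlvfk" (len 18), cursors c1@7 c3@12 c2@17, authorship ...11.1.33.3.22.2.

Answer: 7 17 12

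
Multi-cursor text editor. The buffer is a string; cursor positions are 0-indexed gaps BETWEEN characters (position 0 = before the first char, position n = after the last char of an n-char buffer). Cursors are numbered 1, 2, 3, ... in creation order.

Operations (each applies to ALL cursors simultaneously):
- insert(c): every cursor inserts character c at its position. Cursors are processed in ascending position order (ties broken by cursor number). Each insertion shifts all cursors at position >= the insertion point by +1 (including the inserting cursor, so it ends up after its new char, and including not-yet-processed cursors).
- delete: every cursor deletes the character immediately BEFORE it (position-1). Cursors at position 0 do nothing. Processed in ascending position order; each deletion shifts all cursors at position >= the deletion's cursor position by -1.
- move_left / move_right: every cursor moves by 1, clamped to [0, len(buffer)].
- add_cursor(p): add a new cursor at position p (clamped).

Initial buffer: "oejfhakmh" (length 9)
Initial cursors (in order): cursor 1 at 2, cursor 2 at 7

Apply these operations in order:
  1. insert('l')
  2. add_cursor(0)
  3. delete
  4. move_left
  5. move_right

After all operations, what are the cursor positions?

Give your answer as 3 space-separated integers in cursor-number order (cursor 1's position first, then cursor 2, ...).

Answer: 2 7 1

Derivation:
After op 1 (insert('l')): buffer="oeljfhaklmh" (len 11), cursors c1@3 c2@9, authorship ..1.....2..
After op 2 (add_cursor(0)): buffer="oeljfhaklmh" (len 11), cursors c3@0 c1@3 c2@9, authorship ..1.....2..
After op 3 (delete): buffer="oejfhakmh" (len 9), cursors c3@0 c1@2 c2@7, authorship .........
After op 4 (move_left): buffer="oejfhakmh" (len 9), cursors c3@0 c1@1 c2@6, authorship .........
After op 5 (move_right): buffer="oejfhakmh" (len 9), cursors c3@1 c1@2 c2@7, authorship .........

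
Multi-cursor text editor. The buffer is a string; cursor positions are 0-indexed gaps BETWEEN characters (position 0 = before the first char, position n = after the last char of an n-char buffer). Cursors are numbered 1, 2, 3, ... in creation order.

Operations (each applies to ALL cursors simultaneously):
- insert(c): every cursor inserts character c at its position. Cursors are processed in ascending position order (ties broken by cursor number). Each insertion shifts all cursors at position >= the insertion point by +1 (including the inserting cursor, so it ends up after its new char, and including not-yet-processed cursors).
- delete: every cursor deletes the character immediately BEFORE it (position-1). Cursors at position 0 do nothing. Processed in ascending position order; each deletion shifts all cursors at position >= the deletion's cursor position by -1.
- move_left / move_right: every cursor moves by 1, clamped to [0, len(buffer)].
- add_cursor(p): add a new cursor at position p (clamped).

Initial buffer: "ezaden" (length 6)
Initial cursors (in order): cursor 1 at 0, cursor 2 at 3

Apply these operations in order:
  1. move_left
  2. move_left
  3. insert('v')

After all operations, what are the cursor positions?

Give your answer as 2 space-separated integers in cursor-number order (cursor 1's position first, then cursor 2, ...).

Answer: 1 3

Derivation:
After op 1 (move_left): buffer="ezaden" (len 6), cursors c1@0 c2@2, authorship ......
After op 2 (move_left): buffer="ezaden" (len 6), cursors c1@0 c2@1, authorship ......
After op 3 (insert('v')): buffer="vevzaden" (len 8), cursors c1@1 c2@3, authorship 1.2.....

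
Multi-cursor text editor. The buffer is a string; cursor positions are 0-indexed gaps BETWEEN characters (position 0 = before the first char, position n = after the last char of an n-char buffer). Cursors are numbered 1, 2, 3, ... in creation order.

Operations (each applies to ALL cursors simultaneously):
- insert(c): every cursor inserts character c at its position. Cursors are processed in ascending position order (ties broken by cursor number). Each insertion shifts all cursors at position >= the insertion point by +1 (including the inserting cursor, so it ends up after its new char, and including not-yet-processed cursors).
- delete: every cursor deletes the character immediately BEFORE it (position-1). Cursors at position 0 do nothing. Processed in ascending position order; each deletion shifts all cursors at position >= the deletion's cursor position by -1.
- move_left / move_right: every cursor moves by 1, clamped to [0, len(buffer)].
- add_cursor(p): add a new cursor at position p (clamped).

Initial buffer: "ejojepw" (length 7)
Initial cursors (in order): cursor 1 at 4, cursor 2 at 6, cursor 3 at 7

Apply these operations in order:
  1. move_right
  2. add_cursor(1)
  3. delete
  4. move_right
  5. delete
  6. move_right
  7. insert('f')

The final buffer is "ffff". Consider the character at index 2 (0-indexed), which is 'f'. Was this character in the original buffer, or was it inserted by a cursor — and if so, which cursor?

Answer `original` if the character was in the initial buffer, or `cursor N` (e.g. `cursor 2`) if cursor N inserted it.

Answer: cursor 3

Derivation:
After op 1 (move_right): buffer="ejojepw" (len 7), cursors c1@5 c2@7 c3@7, authorship .......
After op 2 (add_cursor(1)): buffer="ejojepw" (len 7), cursors c4@1 c1@5 c2@7 c3@7, authorship .......
After op 3 (delete): buffer="joj" (len 3), cursors c4@0 c1@3 c2@3 c3@3, authorship ...
After op 4 (move_right): buffer="joj" (len 3), cursors c4@1 c1@3 c2@3 c3@3, authorship ...
After op 5 (delete): buffer="" (len 0), cursors c1@0 c2@0 c3@0 c4@0, authorship 
After op 6 (move_right): buffer="" (len 0), cursors c1@0 c2@0 c3@0 c4@0, authorship 
After op 7 (insert('f')): buffer="ffff" (len 4), cursors c1@4 c2@4 c3@4 c4@4, authorship 1234
Authorship (.=original, N=cursor N): 1 2 3 4
Index 2: author = 3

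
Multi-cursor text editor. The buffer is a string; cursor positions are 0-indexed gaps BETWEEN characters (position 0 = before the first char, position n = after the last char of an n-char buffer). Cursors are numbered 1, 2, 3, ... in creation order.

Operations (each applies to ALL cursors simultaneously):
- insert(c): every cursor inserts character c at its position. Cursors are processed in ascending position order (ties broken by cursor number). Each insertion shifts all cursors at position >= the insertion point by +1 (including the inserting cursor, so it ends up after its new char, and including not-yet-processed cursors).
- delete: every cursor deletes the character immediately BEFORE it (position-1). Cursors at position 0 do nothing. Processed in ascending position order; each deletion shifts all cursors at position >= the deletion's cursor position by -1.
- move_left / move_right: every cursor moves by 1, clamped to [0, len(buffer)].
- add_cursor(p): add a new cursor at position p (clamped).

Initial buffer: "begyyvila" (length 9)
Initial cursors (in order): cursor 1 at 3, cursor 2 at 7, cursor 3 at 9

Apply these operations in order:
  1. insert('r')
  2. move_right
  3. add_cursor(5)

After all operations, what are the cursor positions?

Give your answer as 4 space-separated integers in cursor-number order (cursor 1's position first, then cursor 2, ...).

After op 1 (insert('r')): buffer="begryyvirlar" (len 12), cursors c1@4 c2@9 c3@12, authorship ...1....2..3
After op 2 (move_right): buffer="begryyvirlar" (len 12), cursors c1@5 c2@10 c3@12, authorship ...1....2..3
After op 3 (add_cursor(5)): buffer="begryyvirlar" (len 12), cursors c1@5 c4@5 c2@10 c3@12, authorship ...1....2..3

Answer: 5 10 12 5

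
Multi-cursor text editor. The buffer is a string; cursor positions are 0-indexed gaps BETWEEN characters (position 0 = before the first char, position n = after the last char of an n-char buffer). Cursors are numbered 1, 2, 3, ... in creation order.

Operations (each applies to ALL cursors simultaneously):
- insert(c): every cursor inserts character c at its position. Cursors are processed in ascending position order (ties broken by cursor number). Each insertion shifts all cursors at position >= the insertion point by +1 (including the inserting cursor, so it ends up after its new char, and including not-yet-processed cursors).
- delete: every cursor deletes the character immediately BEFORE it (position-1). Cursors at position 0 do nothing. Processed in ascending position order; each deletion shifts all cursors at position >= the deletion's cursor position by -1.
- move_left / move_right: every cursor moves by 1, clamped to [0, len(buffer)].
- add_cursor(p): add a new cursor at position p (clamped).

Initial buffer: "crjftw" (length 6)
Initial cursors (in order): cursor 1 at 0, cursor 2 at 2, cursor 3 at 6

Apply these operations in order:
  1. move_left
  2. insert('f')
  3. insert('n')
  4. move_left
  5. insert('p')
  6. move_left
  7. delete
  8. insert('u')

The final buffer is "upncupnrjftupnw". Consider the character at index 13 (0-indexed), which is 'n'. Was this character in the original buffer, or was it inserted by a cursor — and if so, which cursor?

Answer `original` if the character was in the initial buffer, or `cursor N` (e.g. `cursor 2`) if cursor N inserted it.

After op 1 (move_left): buffer="crjftw" (len 6), cursors c1@0 c2@1 c3@5, authorship ......
After op 2 (insert('f')): buffer="fcfrjftfw" (len 9), cursors c1@1 c2@3 c3@8, authorship 1.2....3.
After op 3 (insert('n')): buffer="fncfnrjftfnw" (len 12), cursors c1@2 c2@5 c3@11, authorship 11.22....33.
After op 4 (move_left): buffer="fncfnrjftfnw" (len 12), cursors c1@1 c2@4 c3@10, authorship 11.22....33.
After op 5 (insert('p')): buffer="fpncfpnrjftfpnw" (len 15), cursors c1@2 c2@6 c3@13, authorship 111.222....333.
After op 6 (move_left): buffer="fpncfpnrjftfpnw" (len 15), cursors c1@1 c2@5 c3@12, authorship 111.222....333.
After op 7 (delete): buffer="pncpnrjftpnw" (len 12), cursors c1@0 c2@3 c3@9, authorship 11.22....33.
After op 8 (insert('u')): buffer="upncupnrjftupnw" (len 15), cursors c1@1 c2@5 c3@12, authorship 111.222....333.
Authorship (.=original, N=cursor N): 1 1 1 . 2 2 2 . . . . 3 3 3 .
Index 13: author = 3

Answer: cursor 3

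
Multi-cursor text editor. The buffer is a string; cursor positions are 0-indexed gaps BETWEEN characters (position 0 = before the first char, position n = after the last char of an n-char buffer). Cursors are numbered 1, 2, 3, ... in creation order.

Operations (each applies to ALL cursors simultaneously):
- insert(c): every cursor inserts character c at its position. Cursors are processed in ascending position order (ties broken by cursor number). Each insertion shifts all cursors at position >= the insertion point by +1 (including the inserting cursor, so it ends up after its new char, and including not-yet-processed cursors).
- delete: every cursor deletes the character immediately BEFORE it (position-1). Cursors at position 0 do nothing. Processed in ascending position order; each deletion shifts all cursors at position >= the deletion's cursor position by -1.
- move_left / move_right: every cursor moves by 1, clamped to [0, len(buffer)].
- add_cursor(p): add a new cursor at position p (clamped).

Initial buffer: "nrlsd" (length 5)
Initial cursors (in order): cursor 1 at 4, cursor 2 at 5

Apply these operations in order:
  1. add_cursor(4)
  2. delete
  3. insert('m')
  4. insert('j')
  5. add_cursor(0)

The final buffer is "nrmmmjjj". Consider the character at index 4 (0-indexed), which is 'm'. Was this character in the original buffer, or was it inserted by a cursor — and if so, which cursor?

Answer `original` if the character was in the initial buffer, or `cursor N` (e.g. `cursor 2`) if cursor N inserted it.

After op 1 (add_cursor(4)): buffer="nrlsd" (len 5), cursors c1@4 c3@4 c2@5, authorship .....
After op 2 (delete): buffer="nr" (len 2), cursors c1@2 c2@2 c3@2, authorship ..
After op 3 (insert('m')): buffer="nrmmm" (len 5), cursors c1@5 c2@5 c3@5, authorship ..123
After op 4 (insert('j')): buffer="nrmmmjjj" (len 8), cursors c1@8 c2@8 c3@8, authorship ..123123
After op 5 (add_cursor(0)): buffer="nrmmmjjj" (len 8), cursors c4@0 c1@8 c2@8 c3@8, authorship ..123123
Authorship (.=original, N=cursor N): . . 1 2 3 1 2 3
Index 4: author = 3

Answer: cursor 3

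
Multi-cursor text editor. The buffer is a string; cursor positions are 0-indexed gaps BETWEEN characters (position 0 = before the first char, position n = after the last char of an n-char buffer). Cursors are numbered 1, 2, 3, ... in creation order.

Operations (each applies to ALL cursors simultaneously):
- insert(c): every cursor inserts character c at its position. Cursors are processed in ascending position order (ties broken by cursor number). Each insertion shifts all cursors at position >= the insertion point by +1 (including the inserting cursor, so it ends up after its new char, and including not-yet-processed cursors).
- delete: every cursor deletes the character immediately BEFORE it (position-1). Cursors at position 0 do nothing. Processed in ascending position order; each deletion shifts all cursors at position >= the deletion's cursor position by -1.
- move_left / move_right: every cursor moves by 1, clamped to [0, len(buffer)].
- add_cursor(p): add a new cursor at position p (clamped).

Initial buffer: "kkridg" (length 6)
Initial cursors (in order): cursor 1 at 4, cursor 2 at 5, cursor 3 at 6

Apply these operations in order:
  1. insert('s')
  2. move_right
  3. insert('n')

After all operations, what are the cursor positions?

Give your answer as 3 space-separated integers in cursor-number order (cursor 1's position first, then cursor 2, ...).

After op 1 (insert('s')): buffer="kkrisdsgs" (len 9), cursors c1@5 c2@7 c3@9, authorship ....1.2.3
After op 2 (move_right): buffer="kkrisdsgs" (len 9), cursors c1@6 c2@8 c3@9, authorship ....1.2.3
After op 3 (insert('n')): buffer="kkrisdnsgnsn" (len 12), cursors c1@7 c2@10 c3@12, authorship ....1.12.233

Answer: 7 10 12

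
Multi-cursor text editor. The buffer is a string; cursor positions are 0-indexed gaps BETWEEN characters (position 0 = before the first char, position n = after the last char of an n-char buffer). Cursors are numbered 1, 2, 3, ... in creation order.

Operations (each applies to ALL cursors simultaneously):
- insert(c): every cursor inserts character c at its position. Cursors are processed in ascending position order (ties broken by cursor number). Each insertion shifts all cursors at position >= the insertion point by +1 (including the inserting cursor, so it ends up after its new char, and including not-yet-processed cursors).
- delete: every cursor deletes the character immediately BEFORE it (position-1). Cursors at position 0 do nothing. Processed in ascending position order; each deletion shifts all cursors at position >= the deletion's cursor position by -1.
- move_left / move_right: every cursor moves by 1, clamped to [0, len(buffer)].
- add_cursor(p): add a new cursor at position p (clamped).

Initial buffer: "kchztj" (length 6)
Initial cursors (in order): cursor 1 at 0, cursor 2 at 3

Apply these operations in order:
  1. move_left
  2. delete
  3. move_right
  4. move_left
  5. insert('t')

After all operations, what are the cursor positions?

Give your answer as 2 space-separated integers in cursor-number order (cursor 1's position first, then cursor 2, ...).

Answer: 1 3

Derivation:
After op 1 (move_left): buffer="kchztj" (len 6), cursors c1@0 c2@2, authorship ......
After op 2 (delete): buffer="khztj" (len 5), cursors c1@0 c2@1, authorship .....
After op 3 (move_right): buffer="khztj" (len 5), cursors c1@1 c2@2, authorship .....
After op 4 (move_left): buffer="khztj" (len 5), cursors c1@0 c2@1, authorship .....
After op 5 (insert('t')): buffer="tkthztj" (len 7), cursors c1@1 c2@3, authorship 1.2....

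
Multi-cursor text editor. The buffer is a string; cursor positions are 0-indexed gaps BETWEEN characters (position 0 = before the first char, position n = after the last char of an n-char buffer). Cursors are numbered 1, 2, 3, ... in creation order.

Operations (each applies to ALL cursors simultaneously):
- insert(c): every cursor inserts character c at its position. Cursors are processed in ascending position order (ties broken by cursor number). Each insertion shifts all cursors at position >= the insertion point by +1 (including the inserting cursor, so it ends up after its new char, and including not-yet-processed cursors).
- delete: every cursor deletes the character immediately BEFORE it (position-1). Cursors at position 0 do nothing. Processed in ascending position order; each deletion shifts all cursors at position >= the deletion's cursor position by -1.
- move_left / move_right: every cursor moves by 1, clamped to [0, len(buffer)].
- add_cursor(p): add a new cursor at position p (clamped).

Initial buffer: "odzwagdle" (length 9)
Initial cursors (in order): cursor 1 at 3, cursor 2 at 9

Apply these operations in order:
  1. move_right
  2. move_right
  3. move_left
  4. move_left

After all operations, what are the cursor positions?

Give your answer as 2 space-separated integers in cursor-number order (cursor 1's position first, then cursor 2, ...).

After op 1 (move_right): buffer="odzwagdle" (len 9), cursors c1@4 c2@9, authorship .........
After op 2 (move_right): buffer="odzwagdle" (len 9), cursors c1@5 c2@9, authorship .........
After op 3 (move_left): buffer="odzwagdle" (len 9), cursors c1@4 c2@8, authorship .........
After op 4 (move_left): buffer="odzwagdle" (len 9), cursors c1@3 c2@7, authorship .........

Answer: 3 7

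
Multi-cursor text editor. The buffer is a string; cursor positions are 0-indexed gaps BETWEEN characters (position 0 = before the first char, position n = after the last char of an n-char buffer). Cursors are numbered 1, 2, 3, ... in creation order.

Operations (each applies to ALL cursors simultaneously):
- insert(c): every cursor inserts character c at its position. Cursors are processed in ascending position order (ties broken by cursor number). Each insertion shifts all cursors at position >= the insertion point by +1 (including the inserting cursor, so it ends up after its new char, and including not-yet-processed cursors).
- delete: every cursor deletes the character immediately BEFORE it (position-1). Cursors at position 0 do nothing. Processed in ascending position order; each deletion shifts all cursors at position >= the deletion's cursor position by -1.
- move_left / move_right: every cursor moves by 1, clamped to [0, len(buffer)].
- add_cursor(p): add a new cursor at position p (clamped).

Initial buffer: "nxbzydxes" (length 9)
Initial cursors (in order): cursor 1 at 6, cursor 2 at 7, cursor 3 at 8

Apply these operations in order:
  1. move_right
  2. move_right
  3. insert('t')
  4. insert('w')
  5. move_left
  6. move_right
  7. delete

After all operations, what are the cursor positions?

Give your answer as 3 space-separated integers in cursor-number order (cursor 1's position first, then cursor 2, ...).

Answer: 9 12 12

Derivation:
After op 1 (move_right): buffer="nxbzydxes" (len 9), cursors c1@7 c2@8 c3@9, authorship .........
After op 2 (move_right): buffer="nxbzydxes" (len 9), cursors c1@8 c2@9 c3@9, authorship .........
After op 3 (insert('t')): buffer="nxbzydxetstt" (len 12), cursors c1@9 c2@12 c3@12, authorship ........1.23
After op 4 (insert('w')): buffer="nxbzydxetwsttww" (len 15), cursors c1@10 c2@15 c3@15, authorship ........11.2323
After op 5 (move_left): buffer="nxbzydxetwsttww" (len 15), cursors c1@9 c2@14 c3@14, authorship ........11.2323
After op 6 (move_right): buffer="nxbzydxetwsttww" (len 15), cursors c1@10 c2@15 c3@15, authorship ........11.2323
After op 7 (delete): buffer="nxbzydxetstt" (len 12), cursors c1@9 c2@12 c3@12, authorship ........1.23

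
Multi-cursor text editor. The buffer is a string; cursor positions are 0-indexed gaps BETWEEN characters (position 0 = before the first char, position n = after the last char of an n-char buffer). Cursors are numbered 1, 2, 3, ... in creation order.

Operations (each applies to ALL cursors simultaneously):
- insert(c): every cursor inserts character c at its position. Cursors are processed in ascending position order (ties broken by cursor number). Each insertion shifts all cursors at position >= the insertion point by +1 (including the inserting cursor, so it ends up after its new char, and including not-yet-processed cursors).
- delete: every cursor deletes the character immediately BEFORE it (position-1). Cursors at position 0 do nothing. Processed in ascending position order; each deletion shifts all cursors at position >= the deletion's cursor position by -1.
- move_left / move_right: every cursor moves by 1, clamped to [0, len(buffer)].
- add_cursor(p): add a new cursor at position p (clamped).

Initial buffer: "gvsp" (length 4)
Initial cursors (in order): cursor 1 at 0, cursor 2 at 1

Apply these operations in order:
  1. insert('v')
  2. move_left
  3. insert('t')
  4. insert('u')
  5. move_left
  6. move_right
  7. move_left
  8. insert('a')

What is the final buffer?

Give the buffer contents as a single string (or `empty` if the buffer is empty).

Answer: tauvgtauvvsp

Derivation:
After op 1 (insert('v')): buffer="vgvvsp" (len 6), cursors c1@1 c2@3, authorship 1.2...
After op 2 (move_left): buffer="vgvvsp" (len 6), cursors c1@0 c2@2, authorship 1.2...
After op 3 (insert('t')): buffer="tvgtvvsp" (len 8), cursors c1@1 c2@4, authorship 11.22...
After op 4 (insert('u')): buffer="tuvgtuvvsp" (len 10), cursors c1@2 c2@6, authorship 111.222...
After op 5 (move_left): buffer="tuvgtuvvsp" (len 10), cursors c1@1 c2@5, authorship 111.222...
After op 6 (move_right): buffer="tuvgtuvvsp" (len 10), cursors c1@2 c2@6, authorship 111.222...
After op 7 (move_left): buffer="tuvgtuvvsp" (len 10), cursors c1@1 c2@5, authorship 111.222...
After op 8 (insert('a')): buffer="tauvgtauvvsp" (len 12), cursors c1@2 c2@7, authorship 1111.2222...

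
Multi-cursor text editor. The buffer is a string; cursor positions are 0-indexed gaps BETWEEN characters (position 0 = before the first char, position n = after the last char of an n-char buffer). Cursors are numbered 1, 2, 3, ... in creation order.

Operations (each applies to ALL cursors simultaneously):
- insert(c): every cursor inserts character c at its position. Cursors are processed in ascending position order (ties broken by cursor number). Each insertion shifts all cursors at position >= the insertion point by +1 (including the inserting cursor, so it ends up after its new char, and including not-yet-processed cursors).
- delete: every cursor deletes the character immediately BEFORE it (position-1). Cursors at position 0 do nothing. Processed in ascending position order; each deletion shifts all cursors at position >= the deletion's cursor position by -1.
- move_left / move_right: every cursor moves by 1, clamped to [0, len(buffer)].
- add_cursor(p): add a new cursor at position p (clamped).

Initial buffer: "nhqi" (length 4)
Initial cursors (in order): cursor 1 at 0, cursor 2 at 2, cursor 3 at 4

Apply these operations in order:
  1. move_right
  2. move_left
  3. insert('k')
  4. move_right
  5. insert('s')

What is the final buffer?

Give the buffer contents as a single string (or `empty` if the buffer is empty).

After op 1 (move_right): buffer="nhqi" (len 4), cursors c1@1 c2@3 c3@4, authorship ....
After op 2 (move_left): buffer="nhqi" (len 4), cursors c1@0 c2@2 c3@3, authorship ....
After op 3 (insert('k')): buffer="knhkqki" (len 7), cursors c1@1 c2@4 c3@6, authorship 1..2.3.
After op 4 (move_right): buffer="knhkqki" (len 7), cursors c1@2 c2@5 c3@7, authorship 1..2.3.
After op 5 (insert('s')): buffer="knshkqskis" (len 10), cursors c1@3 c2@7 c3@10, authorship 1.1.2.23.3

Answer: knshkqskis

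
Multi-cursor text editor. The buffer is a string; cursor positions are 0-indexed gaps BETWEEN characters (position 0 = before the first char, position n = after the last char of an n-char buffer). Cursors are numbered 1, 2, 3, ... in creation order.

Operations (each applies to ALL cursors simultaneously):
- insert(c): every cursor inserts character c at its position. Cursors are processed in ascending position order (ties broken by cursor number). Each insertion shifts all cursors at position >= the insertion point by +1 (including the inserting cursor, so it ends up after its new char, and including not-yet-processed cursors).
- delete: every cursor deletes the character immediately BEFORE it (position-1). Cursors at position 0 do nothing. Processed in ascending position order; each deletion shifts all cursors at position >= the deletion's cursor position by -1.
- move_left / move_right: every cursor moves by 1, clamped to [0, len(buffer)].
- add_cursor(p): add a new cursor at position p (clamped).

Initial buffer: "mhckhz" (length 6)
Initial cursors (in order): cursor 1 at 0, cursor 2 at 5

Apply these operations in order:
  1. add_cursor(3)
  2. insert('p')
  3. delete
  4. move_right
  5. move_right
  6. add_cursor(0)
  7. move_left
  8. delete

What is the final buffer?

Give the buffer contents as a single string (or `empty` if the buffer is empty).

Answer: hcz

Derivation:
After op 1 (add_cursor(3)): buffer="mhckhz" (len 6), cursors c1@0 c3@3 c2@5, authorship ......
After op 2 (insert('p')): buffer="pmhcpkhpz" (len 9), cursors c1@1 c3@5 c2@8, authorship 1...3..2.
After op 3 (delete): buffer="mhckhz" (len 6), cursors c1@0 c3@3 c2@5, authorship ......
After op 4 (move_right): buffer="mhckhz" (len 6), cursors c1@1 c3@4 c2@6, authorship ......
After op 5 (move_right): buffer="mhckhz" (len 6), cursors c1@2 c3@5 c2@6, authorship ......
After op 6 (add_cursor(0)): buffer="mhckhz" (len 6), cursors c4@0 c1@2 c3@5 c2@6, authorship ......
After op 7 (move_left): buffer="mhckhz" (len 6), cursors c4@0 c1@1 c3@4 c2@5, authorship ......
After op 8 (delete): buffer="hcz" (len 3), cursors c1@0 c4@0 c2@2 c3@2, authorship ...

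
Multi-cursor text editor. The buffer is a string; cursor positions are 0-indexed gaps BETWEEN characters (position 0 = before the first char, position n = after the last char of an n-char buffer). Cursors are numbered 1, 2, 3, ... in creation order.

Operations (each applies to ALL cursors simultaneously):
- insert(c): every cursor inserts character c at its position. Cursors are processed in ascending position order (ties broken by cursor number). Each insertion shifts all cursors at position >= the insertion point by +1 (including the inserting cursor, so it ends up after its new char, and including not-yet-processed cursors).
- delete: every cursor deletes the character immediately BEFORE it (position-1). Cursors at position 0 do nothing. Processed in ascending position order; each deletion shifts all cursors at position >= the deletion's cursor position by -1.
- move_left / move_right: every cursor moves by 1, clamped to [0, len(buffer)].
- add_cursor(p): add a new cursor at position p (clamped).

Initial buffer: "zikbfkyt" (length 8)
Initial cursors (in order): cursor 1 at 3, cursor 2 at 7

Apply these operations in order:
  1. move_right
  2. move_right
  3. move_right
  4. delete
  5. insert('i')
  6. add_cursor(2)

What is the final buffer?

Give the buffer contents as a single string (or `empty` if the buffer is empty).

Answer: zikbfiyi

Derivation:
After op 1 (move_right): buffer="zikbfkyt" (len 8), cursors c1@4 c2@8, authorship ........
After op 2 (move_right): buffer="zikbfkyt" (len 8), cursors c1@5 c2@8, authorship ........
After op 3 (move_right): buffer="zikbfkyt" (len 8), cursors c1@6 c2@8, authorship ........
After op 4 (delete): buffer="zikbfy" (len 6), cursors c1@5 c2@6, authorship ......
After op 5 (insert('i')): buffer="zikbfiyi" (len 8), cursors c1@6 c2@8, authorship .....1.2
After op 6 (add_cursor(2)): buffer="zikbfiyi" (len 8), cursors c3@2 c1@6 c2@8, authorship .....1.2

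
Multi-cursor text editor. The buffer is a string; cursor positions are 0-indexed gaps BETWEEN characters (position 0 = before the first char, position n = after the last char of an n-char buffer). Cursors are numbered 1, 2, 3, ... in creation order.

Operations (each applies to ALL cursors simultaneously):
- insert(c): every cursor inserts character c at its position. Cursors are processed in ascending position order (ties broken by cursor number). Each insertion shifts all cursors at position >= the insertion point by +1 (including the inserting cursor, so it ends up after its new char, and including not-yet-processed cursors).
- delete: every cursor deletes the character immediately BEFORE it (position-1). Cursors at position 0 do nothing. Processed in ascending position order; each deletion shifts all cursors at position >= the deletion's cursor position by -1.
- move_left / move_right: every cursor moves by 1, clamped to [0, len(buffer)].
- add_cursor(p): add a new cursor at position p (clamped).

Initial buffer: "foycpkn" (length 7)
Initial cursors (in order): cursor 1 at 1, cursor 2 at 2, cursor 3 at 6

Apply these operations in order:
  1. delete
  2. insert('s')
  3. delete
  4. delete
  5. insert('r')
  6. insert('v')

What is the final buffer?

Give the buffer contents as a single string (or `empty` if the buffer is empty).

After op 1 (delete): buffer="ycpn" (len 4), cursors c1@0 c2@0 c3@3, authorship ....
After op 2 (insert('s')): buffer="ssycpsn" (len 7), cursors c1@2 c2@2 c3@6, authorship 12...3.
After op 3 (delete): buffer="ycpn" (len 4), cursors c1@0 c2@0 c3@3, authorship ....
After op 4 (delete): buffer="ycn" (len 3), cursors c1@0 c2@0 c3@2, authorship ...
After op 5 (insert('r')): buffer="rrycrn" (len 6), cursors c1@2 c2@2 c3@5, authorship 12..3.
After op 6 (insert('v')): buffer="rrvvycrvn" (len 9), cursors c1@4 c2@4 c3@8, authorship 1212..33.

Answer: rrvvycrvn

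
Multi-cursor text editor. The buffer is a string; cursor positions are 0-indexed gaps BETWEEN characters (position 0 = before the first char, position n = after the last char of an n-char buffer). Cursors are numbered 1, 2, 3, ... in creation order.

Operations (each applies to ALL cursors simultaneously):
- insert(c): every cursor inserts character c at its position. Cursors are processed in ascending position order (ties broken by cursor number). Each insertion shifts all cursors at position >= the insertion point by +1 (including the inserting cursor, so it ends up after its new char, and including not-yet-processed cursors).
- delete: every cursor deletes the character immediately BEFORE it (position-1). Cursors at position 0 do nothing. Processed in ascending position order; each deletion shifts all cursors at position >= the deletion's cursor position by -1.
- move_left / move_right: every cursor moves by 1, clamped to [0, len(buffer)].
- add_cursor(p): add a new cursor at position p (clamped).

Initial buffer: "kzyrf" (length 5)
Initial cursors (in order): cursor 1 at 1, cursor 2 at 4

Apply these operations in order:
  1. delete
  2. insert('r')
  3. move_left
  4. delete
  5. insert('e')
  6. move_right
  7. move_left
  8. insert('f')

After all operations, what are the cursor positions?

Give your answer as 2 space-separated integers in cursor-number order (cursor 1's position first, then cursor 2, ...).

Answer: 2 6

Derivation:
After op 1 (delete): buffer="zyf" (len 3), cursors c1@0 c2@2, authorship ...
After op 2 (insert('r')): buffer="rzyrf" (len 5), cursors c1@1 c2@4, authorship 1..2.
After op 3 (move_left): buffer="rzyrf" (len 5), cursors c1@0 c2@3, authorship 1..2.
After op 4 (delete): buffer="rzrf" (len 4), cursors c1@0 c2@2, authorship 1.2.
After op 5 (insert('e')): buffer="erzerf" (len 6), cursors c1@1 c2@4, authorship 11.22.
After op 6 (move_right): buffer="erzerf" (len 6), cursors c1@2 c2@5, authorship 11.22.
After op 7 (move_left): buffer="erzerf" (len 6), cursors c1@1 c2@4, authorship 11.22.
After op 8 (insert('f')): buffer="efrzefrf" (len 8), cursors c1@2 c2@6, authorship 111.222.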